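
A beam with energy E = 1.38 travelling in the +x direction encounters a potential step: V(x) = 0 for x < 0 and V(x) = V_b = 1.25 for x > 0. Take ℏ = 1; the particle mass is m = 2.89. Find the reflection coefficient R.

R = 0.281

On each side the TISE gives plane waves with k = √(2m(E − V))/ℏ: k₁ = √(2·2.89·1.38) = 2.824, k₂ = √(2·2.89·0.13) = 0.8668.
Continuity of ψ and ψ′ at the step yields the reflection amplitude r = (k₁ − k₂)/(k₁ + k₂) = 0.5303; thus R = |r|² = 0.2812, T = 0.7188.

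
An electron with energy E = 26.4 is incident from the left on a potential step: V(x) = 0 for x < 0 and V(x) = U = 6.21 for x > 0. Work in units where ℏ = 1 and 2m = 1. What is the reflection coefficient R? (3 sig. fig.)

R = 0.00448

On each side the TISE gives plane waves with k = √(2m(E − V))/ℏ: k₁ = √(2·½·26.4) = 5.138, k₂ = √(2·½·20.19) = 4.493.
Matching ψ and ψ′ at x = 0 gives r = (k₁ − k₂)/(k₁ + k₂), so R = r² = 0.004481 and T = 1 − R = 0.9955.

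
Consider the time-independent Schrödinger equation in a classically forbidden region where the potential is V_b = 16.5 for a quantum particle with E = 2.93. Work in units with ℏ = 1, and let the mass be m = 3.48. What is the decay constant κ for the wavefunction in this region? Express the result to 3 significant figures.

κ = 9.72

Since E < V_b the TISE in this region is ψ'' = κ²ψ with κ = √(2m(V_b − E))/ℏ.
κ = √(2 × 3.48 × 13.57) = 9.718.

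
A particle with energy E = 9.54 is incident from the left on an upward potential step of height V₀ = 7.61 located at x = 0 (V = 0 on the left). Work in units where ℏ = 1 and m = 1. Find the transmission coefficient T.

The wavenumbers are k₁ = √(2mE)/ℏ = 4.368 on the left and k₂ = √(2m(E − V₀))/ℏ = 1.965 on the right.
Continuity of ψ and ψ′ at the step yields the reflection amplitude r = (k₁ − k₂)/(k₁ + k₂) = 0.3795; thus R = |r|² = 0.1440, T = 0.8560.

T = 0.856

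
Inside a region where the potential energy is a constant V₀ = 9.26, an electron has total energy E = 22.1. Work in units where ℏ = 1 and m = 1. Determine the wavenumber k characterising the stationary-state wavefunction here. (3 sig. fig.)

k = 5.07

With E > V₀ the solution is oscillatory, ψ ∝ e^{±ikx} with k = √(2m(E − V₀))/ℏ.
k = √(2 × 1 × 12.84) = 5.068.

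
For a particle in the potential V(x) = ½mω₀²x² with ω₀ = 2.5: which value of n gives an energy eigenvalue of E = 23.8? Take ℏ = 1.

Invert E_n = (n + ½)ℏω₀: n = E/ℏω₀ − ½ = 9.020, so n = 9.

n = 9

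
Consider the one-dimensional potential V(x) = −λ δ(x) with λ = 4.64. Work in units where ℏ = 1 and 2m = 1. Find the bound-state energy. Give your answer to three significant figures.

E = -5.38

For x ≠ 0 the bound state is ψ ∝ e^{−κ|x|}; integrating the TISE across the delta gives the cusp condition 2κ = 2mλ/ℏ², so κ = 2.320.
Then E = −ℏ²κ²/(2m) = −mλ²/(2ℏ²) = -5.382.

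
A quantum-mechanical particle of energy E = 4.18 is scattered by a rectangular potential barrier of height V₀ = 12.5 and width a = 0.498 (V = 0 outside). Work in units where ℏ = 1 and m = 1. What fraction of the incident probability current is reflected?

R = 0.940

Since E < V₀ the interior solution is evanescent with decay constant κ = √(2m(V₀ − E))/ℏ = 4.079.
κa = 2.031, sinh(κa) = 3.747.
The exact tunnelling result is T⁻¹ = 1 + V₀² sinh²(κa) / [4E(V₀ − E)] = 16.77, so T = 0.0596.
R = 1 − T = 0.940.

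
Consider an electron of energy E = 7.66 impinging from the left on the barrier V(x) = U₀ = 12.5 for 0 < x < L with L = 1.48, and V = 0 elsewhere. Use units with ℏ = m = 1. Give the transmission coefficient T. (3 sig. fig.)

T = 0.000380

E < U₀: inside the barrier ψ ∝ e^{±κx} with κ = √(2m(U₀ − E))/ℏ = 3.111.
κL = 4.605, sinh(κL) = 49.97.
The exact tunnelling result is T⁻¹ = 1 + U₀² sinh²(κL) / [4E(U₀ − E)] = 2632, so T = 0.000380.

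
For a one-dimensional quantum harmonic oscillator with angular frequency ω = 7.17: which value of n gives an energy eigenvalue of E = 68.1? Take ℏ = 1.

Invert E_n = (n + ½)ℏω: n = E/ℏω − ½ = 8.998, so n = 9.

n = 9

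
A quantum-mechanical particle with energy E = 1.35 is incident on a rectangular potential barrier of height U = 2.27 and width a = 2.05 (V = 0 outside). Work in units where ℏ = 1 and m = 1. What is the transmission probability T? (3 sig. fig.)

E < U: inside the barrier ψ ∝ e^{±κx} with κ = √(2m(U − E))/ℏ = 1.356.
κa = 2.781, sinh(κa) = 8.035.
Matching ψ, ψ′ at both faces gives T = [1 + U² sinh²(κa) / (4E(U − E))]⁻¹ = 1/67.96 = 0.0147.

T = 0.0147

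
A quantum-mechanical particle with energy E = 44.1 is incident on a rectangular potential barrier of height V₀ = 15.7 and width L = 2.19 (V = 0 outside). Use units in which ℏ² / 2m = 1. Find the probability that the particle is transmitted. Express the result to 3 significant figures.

T = 0.971

E > V₀: inside the barrier k₂ = √(2m(E − V₀))/ℏ = 5.329, k₂L = 11.67.
Matching at both interfaces gives T⁻¹ = 1 + V₀² sin²(k₂L) / [4E(E − V₀)] = 1.030, hence T = 0.971.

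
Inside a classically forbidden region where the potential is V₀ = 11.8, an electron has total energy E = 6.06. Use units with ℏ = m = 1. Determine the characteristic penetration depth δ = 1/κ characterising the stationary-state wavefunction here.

Since E < V₀ the TISE in this region is ψ'' = κ²ψ with κ = √(2m(V₀ − E))/ℏ.
κ = √(2 × 1 × 5.74) = 3.388. The penetration depth is δ = 1/κ = 0.295.

δ = 0.295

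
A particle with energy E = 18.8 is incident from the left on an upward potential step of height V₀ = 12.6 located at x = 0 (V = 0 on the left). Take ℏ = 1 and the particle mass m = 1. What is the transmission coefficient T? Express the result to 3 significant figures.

On each side the TISE gives plane waves with k = √(2m(E − V))/ℏ: k₁ = √(2·1·18.8) = 6.132, k₂ = √(2·1·6.2) = 3.521.
Matching ψ and ψ′ at x = 0 gives r = (k₁ − k₂)/(k₁ + k₂), so R = r² = 0.07313 and T = 1 − R = 0.9269.

T = 0.927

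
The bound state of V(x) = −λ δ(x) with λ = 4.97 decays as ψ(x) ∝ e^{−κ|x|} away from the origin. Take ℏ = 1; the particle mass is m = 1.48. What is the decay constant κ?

κ = 7.36

Integrating the TISE across x = 0 gives the cusp condition ψ'(0⁺) − ψ'(0⁻) = −(2mλ/ℏ²)ψ(0).
With ψ ∝ e^{−κ|x|} this yields −2κ = −2mλ/ℏ², so κ = mλ/ℏ² = 7.356.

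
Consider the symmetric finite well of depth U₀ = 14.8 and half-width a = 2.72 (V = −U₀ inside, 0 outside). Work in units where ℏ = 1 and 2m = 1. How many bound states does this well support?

Define the well-strength parameter z₀ = (a/ℏ)√(2mU₀) = 2.72 × √(2·0.5·14.8) = 10.46.
The even/odd transcendental equations gain one root per π/2 in z₀, giving N = 1 + ⌊2z₀/π⌋ = 1 + ⌊6.662⌋ = 7.

N = 7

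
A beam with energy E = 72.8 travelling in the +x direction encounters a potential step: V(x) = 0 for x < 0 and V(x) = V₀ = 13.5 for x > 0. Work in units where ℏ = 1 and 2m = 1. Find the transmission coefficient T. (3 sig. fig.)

On each side the TISE gives plane waves with k = √(2m(E − V))/ℏ: k₁ = √(2·½·72.8) = 8.532, k₂ = √(2·½·59.3) = 7.701.
Matching ψ and ψ′ at x = 0 gives r = (k₁ − k₂)/(k₁ + k₂), so R = r² = 0.002625 and T = 1 − R = 0.9974.

T = 0.997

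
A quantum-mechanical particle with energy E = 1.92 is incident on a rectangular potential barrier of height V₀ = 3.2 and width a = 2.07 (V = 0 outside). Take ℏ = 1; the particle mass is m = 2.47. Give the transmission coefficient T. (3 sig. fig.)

Since E < V₀ the interior solution is evanescent with decay constant κ = √(2m(V₀ − E))/ℏ = 2.515.
κa = 5.205, sinh(κa) = 91.11.
Matching ψ, ψ′ at both faces gives T = [1 + V₀² sinh²(κa) / (4E(V₀ − E))]⁻¹ = 1/8647 = 0.000116.

T = 0.000116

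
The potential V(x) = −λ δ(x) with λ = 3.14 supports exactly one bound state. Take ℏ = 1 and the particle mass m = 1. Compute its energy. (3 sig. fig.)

E = -4.93

For x ≠ 0 the bound state is ψ ∝ e^{−κ|x|}; integrating the TISE across the delta gives the cusp condition 2κ = 2mλ/ℏ², so κ = 3.140.
Then E = −ℏ²κ²/(2m) = −mλ²/(2ℏ²) = -4.930.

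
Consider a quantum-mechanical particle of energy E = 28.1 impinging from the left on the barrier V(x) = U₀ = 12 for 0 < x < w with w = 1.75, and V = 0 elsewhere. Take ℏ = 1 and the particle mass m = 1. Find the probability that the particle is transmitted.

T = 0.982

Above the barrier the interior wavenumber is k₂ = √(2m(E − U₀))/ℏ = 5.675, giving phase k₂w = 9.930.
T = [1 + U₀² sin²(k₂w) / (4E(E − U₀))]⁻¹ = 1/1.019 = 0.982.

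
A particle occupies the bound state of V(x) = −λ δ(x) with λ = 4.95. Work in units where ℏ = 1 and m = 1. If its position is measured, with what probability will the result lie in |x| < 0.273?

P = 0.933

The normalised bound state is ψ = √κ e^{−κ|x|} with κ = mλ/ℏ² = 4.950.
P(|x| < d) = ∫_{−d}^{d} κ e^{−2κ|x|} dx = 1 − e^{−2κd} = 1 − e^{−2.703} = 0.9330.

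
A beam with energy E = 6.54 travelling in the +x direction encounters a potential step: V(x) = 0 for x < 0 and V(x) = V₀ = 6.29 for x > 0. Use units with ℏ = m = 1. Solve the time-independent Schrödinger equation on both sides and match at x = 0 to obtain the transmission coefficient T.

The wavenumbers are k₁ = √(2mE)/ℏ = 3.617 on the left and k₂ = √(2m(E − V₀))/ℏ = 0.7071 on the right.
Matching ψ and ψ′ at x = 0 gives r = (k₁ − k₂)/(k₁ + k₂), so R = r² = 0.4528 and T = 1 − R = 0.5472.

T = 0.547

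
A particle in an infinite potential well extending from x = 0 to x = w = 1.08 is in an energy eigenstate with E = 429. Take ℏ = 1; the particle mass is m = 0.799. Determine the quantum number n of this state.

n = 9

From E_n = n²π²ℏ²/(2mw²) invert to n = √(2mw²E)/(πℏ).
n = (1.08/π) × √(2 × 0.799 × 429) = 9.001 → n = 9.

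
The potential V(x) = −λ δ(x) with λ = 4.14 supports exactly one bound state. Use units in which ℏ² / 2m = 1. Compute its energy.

For x ≠ 0 the bound state is ψ ∝ e^{−κ|x|}; integrating the TISE across the delta gives the cusp condition 2κ = 2mλ/ℏ², so κ = 2.070.
Then E = −ℏ²κ²/(2m) = −mλ²/(2ℏ²) = -4.285.

E = -4.28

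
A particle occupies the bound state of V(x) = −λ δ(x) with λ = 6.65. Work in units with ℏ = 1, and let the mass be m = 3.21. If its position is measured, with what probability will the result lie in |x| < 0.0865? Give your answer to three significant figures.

The normalised bound state is ψ = √κ e^{−κ|x|} with κ = mλ/ℏ² = 21.35.
P(|x| < d) = ∫_{−d}^{d} κ e^{−2κ|x|} dx = 1 − e^{−2κd} = 1 − e^{−3.693} = 0.9751.

P = 0.975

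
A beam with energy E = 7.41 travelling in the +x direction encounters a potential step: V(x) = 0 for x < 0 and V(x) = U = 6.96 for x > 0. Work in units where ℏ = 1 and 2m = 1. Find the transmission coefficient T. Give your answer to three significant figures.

The wavenumbers are k₁ = √(2mE)/ℏ = 2.722 on the left and k₂ = √(2m(E − U))/ℏ = 0.6708 on the right.
Matching ψ and ψ′ at x = 0 gives r = (k₁ − k₂)/(k₁ + k₂), so R = r² = 0.3655 and T = 1 − R = 0.6345.

T = 0.634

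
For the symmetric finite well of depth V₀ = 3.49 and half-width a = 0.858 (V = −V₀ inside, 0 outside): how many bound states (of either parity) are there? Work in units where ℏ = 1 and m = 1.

N = 2

Define the well-strength parameter z₀ = (a/ℏ)√(2mV₀) = 0.858 × √(2·1·3.49) = 2.267.
The even/odd transcendental equations gain one root per π/2 in z₀, giving N = 1 + ⌊2z₀/π⌋ = 1 + ⌊1.443⌋ = 2.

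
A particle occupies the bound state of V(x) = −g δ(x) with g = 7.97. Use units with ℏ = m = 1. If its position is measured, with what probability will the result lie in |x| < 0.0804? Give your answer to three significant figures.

The normalised bound state is ψ = √κ e^{−κ|x|} with κ = mg/ℏ² = 7.970.
P(|x| < d) = ∫_{−d}^{d} κ e^{−2κ|x|} dx = 1 − e^{−2κd} = 1 − e^{−1.282} = 0.7224.

P = 0.722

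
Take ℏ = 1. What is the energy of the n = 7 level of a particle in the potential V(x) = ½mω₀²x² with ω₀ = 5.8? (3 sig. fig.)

E = 43.5

The oscillator eigenvalues are E_n = ℏω₀(n + ½), so E_7 = 5.8 × 7.5 = 43.50.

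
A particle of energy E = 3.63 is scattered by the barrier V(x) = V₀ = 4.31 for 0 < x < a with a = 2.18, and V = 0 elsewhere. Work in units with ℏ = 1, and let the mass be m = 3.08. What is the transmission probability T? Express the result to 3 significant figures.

Since E < V₀ the interior solution is evanescent with decay constant κ = √(2m(V₀ − E))/ℏ = 2.047.
κa = 4.462, sinh(κa) = 43.31.
The exact tunnelling result is T⁻¹ = 1 + V₀² sinh²(κa) / [4E(V₀ − E)] = 3530, so T = 0.000283.

T = 0.000283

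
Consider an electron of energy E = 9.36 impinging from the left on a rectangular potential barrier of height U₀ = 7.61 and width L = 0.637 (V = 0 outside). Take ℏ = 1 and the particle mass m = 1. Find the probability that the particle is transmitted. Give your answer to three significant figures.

T = 0.567

Above the barrier the interior wavenumber is k₂ = √(2m(E − U₀))/ℏ = 1.871, giving phase k₂L = 1.192.
T = [1 + U₀² sin²(k₂L) / (4E(E − U₀))]⁻¹ = 1/1.763 = 0.567.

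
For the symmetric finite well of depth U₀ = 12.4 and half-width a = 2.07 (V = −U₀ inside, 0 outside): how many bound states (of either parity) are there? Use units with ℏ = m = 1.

The dimensionless depth is z₀ = a√(2mU₀)/ℏ = 2.07 × √(24.80) = 10.31.
A new bound state (alternating even/odd) appears each time z₀ passes a multiple of π/2, so N = ⌊2z₀/π⌋ + 1 = ⌊6.563⌋ + 1 = 7.

N = 7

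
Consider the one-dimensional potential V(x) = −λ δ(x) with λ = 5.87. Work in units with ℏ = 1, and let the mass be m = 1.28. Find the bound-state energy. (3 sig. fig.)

For x ≠ 0 the bound state is ψ ∝ e^{−κ|x|}; integrating the TISE across the delta gives the cusp condition 2κ = 2mλ/ℏ², so κ = 7.514.
Then E = −ℏ²κ²/(2m) = −mλ²/(2ℏ²) = -22.05.

E = -22.1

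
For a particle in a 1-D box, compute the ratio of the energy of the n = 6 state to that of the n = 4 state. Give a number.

2.25

E_n = n²π²ℏ²/(2mL²) so the ratio is n₂²/n₁² = 36/16 = 2.25.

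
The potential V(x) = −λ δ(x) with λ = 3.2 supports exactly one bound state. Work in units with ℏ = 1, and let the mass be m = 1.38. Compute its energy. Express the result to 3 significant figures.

E = -7.07

For x ≠ 0 the bound state is ψ ∝ e^{−κ|x|}; integrating the TISE across the delta gives the cusp condition 2κ = 2mλ/ℏ², so κ = 4.416.
Then E = −ℏ²κ²/(2m) = −mλ²/(2ℏ²) = -7.066.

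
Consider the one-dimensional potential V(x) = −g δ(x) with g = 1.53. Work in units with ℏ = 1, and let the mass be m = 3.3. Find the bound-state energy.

The bound state is ψ(x) = √κ e^{−κ|x|}. The derivative jump ψ'(0⁺) − ψ'(0⁻) = −(2mg/ℏ²)ψ(0) fixes κ = mg/ℏ² = 5.049.
Then E = −ℏ²κ²/(2m) = −mg²/(2ℏ²) = -3.862.

E = -3.86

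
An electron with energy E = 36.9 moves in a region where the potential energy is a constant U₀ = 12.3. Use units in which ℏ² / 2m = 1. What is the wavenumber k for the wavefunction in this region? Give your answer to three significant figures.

With E > U₀ the solution is oscillatory, ψ ∝ e^{±ikx} with k = √(2m(E − U₀))/ℏ.
k = √(2 × 0.5 × 24.6) = 4.960.

k = 4.96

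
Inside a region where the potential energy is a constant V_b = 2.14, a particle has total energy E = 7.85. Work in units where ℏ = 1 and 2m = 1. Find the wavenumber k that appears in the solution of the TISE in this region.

k = 2.39

With E > V_b the solution is oscillatory, ψ ∝ e^{±ikx} with k = √(2m(E − V_b))/ℏ.
k = √(2 × 0.5 × 5.71) = 2.390.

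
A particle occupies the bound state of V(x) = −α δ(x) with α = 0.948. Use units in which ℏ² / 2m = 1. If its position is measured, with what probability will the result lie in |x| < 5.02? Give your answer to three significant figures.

P = 0.991

The normalised bound state is ψ = √κ e^{−κ|x|} with κ = mα/ℏ² = 0.4740.
P(|x| < d) = ∫_{−d}^{d} κ e^{−2κ|x|} dx = 1 − e^{−2κd} = 1 − e^{−4.759} = 0.9914.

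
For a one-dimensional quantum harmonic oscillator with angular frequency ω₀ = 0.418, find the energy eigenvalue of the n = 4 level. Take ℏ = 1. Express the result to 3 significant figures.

Using E_n = (n + ½)ℏω₀: E_4 = 4.5 × 0.418 = 1.881.

E = 1.88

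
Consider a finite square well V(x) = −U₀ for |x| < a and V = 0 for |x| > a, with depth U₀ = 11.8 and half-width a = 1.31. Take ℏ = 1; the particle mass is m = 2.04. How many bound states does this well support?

The dimensionless depth is z₀ = a√(2mU₀)/ℏ = 1.31 × √(48.14) = 9.090.
A new bound state (alternating even/odd) appears each time z₀ passes a multiple of π/2, so N = ⌊2z₀/π⌋ + 1 = ⌊5.787⌋ + 1 = 6.

N = 6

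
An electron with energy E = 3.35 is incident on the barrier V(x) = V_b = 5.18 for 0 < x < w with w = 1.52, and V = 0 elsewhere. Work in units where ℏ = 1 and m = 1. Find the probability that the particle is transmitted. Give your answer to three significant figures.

T = 0.0108

Since E < V_b the interior solution is evanescent with decay constant κ = √(2m(V_b − E))/ℏ = 1.913.
κw = 2.908, sinh(κw) = 9.132.
Matching ψ, ψ′ at both faces gives T = [1 + V_b² sinh²(κw) / (4E(V_b − E))]⁻¹ = 1/92.25 = 0.0108.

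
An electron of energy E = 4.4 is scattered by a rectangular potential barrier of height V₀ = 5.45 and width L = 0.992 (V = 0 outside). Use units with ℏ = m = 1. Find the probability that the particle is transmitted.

T = 0.136

E < V₀: inside the barrier ψ ∝ e^{±κx} with κ = √(2m(V₀ − E))/ℏ = 1.449.
κL = 1.438, sinh(κL) = 1.986.
The exact tunnelling result is T⁻¹ = 1 + V₀² sinh²(κL) / [4E(V₀ − E)] = 7.342, so T = 0.136.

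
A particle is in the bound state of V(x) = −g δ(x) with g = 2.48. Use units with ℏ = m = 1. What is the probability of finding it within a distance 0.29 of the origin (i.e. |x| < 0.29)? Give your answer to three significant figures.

P = 0.763

The normalised bound state is ψ = √κ e^{−κ|x|} with κ = mg/ℏ² = 2.480.
P(|x| < d) = ∫_{−d}^{d} κ e^{−2κ|x|} dx = 1 − e^{−2κd} = 1 − e^{−1.438} = 0.7627.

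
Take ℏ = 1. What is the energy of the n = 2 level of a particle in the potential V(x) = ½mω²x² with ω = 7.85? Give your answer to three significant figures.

The oscillator eigenvalues are E_n = ℏω(n + ½), so E_2 = 7.85 × 2.5 = 19.63.

E = 19.6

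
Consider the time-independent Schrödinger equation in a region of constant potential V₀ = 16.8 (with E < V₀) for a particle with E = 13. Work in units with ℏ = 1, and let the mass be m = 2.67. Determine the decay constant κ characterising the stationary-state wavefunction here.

κ = 4.50

Since E < V₀ the TISE in this region is ψ'' = κ²ψ with κ = √(2m(V₀ − E))/ℏ.
κ = √(2 × 2.67 × 3.8) = 4.505.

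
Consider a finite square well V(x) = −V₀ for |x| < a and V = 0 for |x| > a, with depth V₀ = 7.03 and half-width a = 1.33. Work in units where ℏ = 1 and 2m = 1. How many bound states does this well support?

The dimensionless depth is z₀ = a√(2mV₀)/ℏ = 1.33 × √(7.030) = 3.526.
The even/odd transcendental equations gain one root per π/2 in z₀, giving N = 1 + ⌊2z₀/π⌋ = 1 + ⌊2.245⌋ = 3.

N = 3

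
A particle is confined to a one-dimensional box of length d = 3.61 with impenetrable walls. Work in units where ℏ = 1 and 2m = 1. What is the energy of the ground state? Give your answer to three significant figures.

E = 0.757

The infinite-well eigenfunctions ψ_n = √(2/d) sin(nπx/d) vanish at both walls, giving E_n = n²π²ℏ²/(2md²).
E_1 = 1² × π² / (2 × 0.5 × 3.61²) = 0.7573.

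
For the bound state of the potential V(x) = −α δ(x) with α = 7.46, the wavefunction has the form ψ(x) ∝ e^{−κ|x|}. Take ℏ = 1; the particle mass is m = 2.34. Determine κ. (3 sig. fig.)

Integrate −(ℏ²/2m)ψ'' − αδ(x)ψ = Eψ from −ε to +ε: the ψ'' term gives ψ'(0⁺) − ψ'(0⁻) and the δ term gives −(2mα/ℏ²)ψ(0).
With ψ ∝ e^{−κ|x|} this yields −2κ = −2mα/ℏ², so κ = mα/ℏ² = 17.46.

κ = 17.5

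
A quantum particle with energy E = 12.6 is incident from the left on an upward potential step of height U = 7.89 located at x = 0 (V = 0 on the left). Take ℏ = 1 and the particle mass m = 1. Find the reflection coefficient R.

R = 0.0582

The wavenumbers are k₁ = √(2mE)/ℏ = 5.020 on the left and k₂ = √(2m(E − U))/ℏ = 3.069 on the right.
Matching ψ and ψ′ at x = 0 gives r = (k₁ − k₂)/(k₁ + k₂), so R = r² = 0.05816 and T = 1 − R = 0.9418.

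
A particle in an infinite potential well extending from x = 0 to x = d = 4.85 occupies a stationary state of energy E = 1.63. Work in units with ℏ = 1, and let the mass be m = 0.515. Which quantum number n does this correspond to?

n = 2

For an infinite well E_n = n²π²ℏ²/(2md²), so n = (d/πℏ)√(2mE).
n = (4.85/π) × √(2 × 0.515 × 1.63) = 2.000 → n = 2.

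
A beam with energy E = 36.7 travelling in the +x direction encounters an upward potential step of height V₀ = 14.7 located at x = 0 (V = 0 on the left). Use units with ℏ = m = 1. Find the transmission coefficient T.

The wavenumbers are k₁ = √(2mE)/ℏ = 8.567 on the left and k₂ = √(2m(E − V₀))/ℏ = 6.633 on the right.
Continuity of ψ and ψ′ at the step yields the reflection amplitude r = (k₁ − k₂)/(k₁ + k₂) = 0.1272; thus R = |r|² = 0.01619, T = 0.9838.

T = 0.984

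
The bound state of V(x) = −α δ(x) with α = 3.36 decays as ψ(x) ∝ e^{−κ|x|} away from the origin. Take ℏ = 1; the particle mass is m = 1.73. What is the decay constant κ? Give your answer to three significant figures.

Integrating the TISE across x = 0 gives the cusp condition ψ'(0⁺) − ψ'(0⁻) = −(2mα/ℏ²)ψ(0).
With ψ ∝ e^{−κ|x|} this yields −2κ = −2mα/ℏ², so κ = mα/ℏ² = 5.813.

κ = 5.81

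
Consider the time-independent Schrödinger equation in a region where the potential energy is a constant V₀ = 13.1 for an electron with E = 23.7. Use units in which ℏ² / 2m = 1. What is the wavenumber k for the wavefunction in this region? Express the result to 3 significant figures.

k = 3.26

With E > V₀ the solution is oscillatory, ψ ∝ e^{±ikx} with k = √(2m(E − V₀))/ℏ.
k = √(2 × 0.5 × 10.6) = 3.256.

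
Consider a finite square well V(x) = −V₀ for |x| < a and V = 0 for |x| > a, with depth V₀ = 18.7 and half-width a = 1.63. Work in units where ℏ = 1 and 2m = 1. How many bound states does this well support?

Define the well-strength parameter z₀ = (a/ℏ)√(2mV₀) = 1.63 × √(2·0.5·18.7) = 7.049.
The even/odd transcendental equations gain one root per π/2 in z₀, giving N = 1 + ⌊2z₀/π⌋ = 1 + ⌊4.487⌋ = 5.

N = 5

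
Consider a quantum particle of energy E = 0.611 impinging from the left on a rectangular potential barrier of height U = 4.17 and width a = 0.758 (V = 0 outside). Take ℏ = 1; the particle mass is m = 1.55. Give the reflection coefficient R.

Since E < U the interior solution is evanescent with decay constant κ = √(2m(U − E))/ℏ = 3.322.
κa = 2.518, sinh(κa) = 6.160.
The exact tunnelling result is T⁻¹ = 1 + U² sinh²(κa) / [4E(U − E)] = 76.86, so T = 0.0130.
R = 1 − T = 0.987.

R = 0.987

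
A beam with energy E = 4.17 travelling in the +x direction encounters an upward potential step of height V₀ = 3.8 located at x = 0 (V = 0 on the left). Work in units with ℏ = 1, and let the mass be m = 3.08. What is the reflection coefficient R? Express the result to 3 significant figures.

R = 0.293

On each side the TISE gives plane waves with k = √(2m(E − V))/ℏ: k₁ = √(2·3.08·4.17) = 5.068, k₂ = √(2·3.08·0.37) = 1.510.
Matching ψ and ψ′ at x = 0 gives r = (k₁ − k₂)/(k₁ + k₂), so R = r² = 0.2927 and T = 1 − R = 0.7073.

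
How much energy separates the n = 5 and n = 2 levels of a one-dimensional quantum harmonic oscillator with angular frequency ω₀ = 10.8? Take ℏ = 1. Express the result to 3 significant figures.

E_n = ℏω₀(n + ½), so ΔE = (5 − 2) ℏω₀ = 3 × 10.8 = 32.40.

ΔE = 32.4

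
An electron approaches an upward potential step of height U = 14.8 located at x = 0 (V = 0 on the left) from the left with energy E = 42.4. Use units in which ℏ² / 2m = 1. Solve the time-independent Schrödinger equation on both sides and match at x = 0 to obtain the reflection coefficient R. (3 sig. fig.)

R = 0.0114

On each side the TISE gives plane waves with k = √(2m(E − V))/ℏ: k₁ = √(2·½·42.4) = 6.512, k₂ = √(2·½·27.6) = 5.254.
Matching ψ and ψ′ at x = 0 gives r = (k₁ − k₂)/(k₁ + k₂), so R = r² = 0.01143 and T = 1 − R = 0.9886.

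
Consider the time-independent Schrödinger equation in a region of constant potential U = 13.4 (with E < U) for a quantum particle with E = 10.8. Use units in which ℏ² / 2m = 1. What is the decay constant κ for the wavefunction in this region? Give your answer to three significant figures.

Since E < U the TISE in this region is ψ'' = κ²ψ with κ = √(2m(U − E))/ℏ.
κ = √(2 × 0.5 × 2.6) = 1.612.

κ = 1.61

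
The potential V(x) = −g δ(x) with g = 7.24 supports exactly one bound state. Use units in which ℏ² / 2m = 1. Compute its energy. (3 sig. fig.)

E = -13.1

The bound state is ψ(x) = √κ e^{−κ|x|}. The derivative jump ψ'(0⁺) − ψ'(0⁻) = −(2mg/ℏ²)ψ(0) fixes κ = mg/ℏ² = 3.620.
Then E = −ℏ²κ²/(2m) = −mg²/(2ℏ²) = -13.10.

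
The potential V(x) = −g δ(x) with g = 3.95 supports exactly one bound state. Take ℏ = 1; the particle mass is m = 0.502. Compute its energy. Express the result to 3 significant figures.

For x ≠ 0 the bound state is ψ ∝ e^{−κ|x|}; integrating the TISE across the delta gives the cusp condition 2κ = 2mg/ℏ², so κ = 1.983.
Then E = −ℏ²κ²/(2m) = −mg²/(2ℏ²) = -3.916.

E = -3.92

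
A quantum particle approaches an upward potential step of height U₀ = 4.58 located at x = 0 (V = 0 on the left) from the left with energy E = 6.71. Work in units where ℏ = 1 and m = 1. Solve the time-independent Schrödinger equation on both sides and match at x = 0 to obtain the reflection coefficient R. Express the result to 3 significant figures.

R = 0.0780

On each side the TISE gives plane waves with k = √(2m(E − V))/ℏ: k₁ = √(2·1·6.71) = 3.663, k₂ = √(2·1·2.13) = 2.064.
Continuity of ψ and ψ′ at the step yields the reflection amplitude r = (k₁ − k₂)/(k₁ + k₂) = 0.2793; thus R = |r|² = 0.07798, T = 0.9220.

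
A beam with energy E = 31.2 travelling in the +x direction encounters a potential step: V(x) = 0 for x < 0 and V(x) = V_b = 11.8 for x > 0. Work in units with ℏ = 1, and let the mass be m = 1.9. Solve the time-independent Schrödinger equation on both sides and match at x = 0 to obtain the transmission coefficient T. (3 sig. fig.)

T = 0.986

On each side the TISE gives plane waves with k = √(2m(E − V))/ℏ: k₁ = √(2·1.9·31.2) = 10.89, k₂ = √(2·1.9·19.4) = 8.586.
Continuity of ψ and ψ′ at the step yields the reflection amplitude r = (k₁ − k₂)/(k₁ + k₂) = 0.1182; thus R = |r|² = 0.01398, T = 0.9860.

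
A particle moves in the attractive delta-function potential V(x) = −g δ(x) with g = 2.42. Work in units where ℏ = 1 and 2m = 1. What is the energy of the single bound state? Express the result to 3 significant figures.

E = -1.46

The bound state is ψ(x) = √κ e^{−κ|x|}. The derivative jump ψ'(0⁺) − ψ'(0⁻) = −(2mg/ℏ²)ψ(0) fixes κ = mg/ℏ² = 1.210.
Then E = −ℏ²κ²/(2m) = −mg²/(2ℏ²) = -1.464.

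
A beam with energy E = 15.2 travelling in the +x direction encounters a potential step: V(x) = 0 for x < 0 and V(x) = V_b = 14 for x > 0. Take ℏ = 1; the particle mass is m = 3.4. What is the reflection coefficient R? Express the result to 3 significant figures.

On each side the TISE gives plane waves with k = √(2m(E − V))/ℏ: k₁ = √(2·3.4·15.2) = 10.17, k₂ = √(2·3.4·1.2) = 2.857.
Continuity of ψ and ψ′ at the step yields the reflection amplitude r = (k₁ − k₂)/(k₁ + k₂) = 0.5613; thus R = |r|² = 0.3151, T = 0.6849.

R = 0.315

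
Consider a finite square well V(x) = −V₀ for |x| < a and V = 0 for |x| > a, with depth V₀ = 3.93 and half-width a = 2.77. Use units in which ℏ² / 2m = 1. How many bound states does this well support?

N = 4

Define the well-strength parameter z₀ = (a/ℏ)√(2mV₀) = 2.77 × √(2·0.5·3.93) = 5.491.
The even/odd transcendental equations gain one root per π/2 in z₀, giving N = 1 + ⌊2z₀/π⌋ = 1 + ⌊3.496⌋ = 4.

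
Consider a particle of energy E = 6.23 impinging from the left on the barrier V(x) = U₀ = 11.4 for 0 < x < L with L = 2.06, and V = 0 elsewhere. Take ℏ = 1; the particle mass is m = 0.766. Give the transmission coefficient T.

Since E < U₀ the interior solution is evanescent with decay constant κ = √(2m(U₀ − E))/ℏ = 2.814.
κL = 5.798, sinh(κL) = 164.7.
The exact tunnelling result is T⁻¹ = 1 + U₀² sinh²(κL) / [4E(U₀ − E)] = 27380, so T = 0.0000365.

T = 0.0000365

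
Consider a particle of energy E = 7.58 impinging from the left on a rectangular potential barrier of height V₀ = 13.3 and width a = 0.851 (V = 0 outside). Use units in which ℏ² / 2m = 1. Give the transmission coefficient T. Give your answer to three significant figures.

E < V₀: inside the barrier ψ ∝ e^{±κx} with κ = √(2m(V₀ − E))/ℏ = 2.392.
κa = 2.035, sinh(κa) = 3.762.
Matching ψ, ψ′ at both faces gives T = [1 + V₀² sinh²(κa) / (4E(V₀ − E))]⁻¹ = 1/15.43 = 0.0648.

T = 0.0648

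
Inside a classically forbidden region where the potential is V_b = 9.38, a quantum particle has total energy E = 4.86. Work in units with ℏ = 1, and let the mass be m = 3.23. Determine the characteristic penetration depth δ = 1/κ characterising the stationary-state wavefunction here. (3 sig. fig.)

Since E < V_b the TISE in this region is ψ'' = κ²ψ with κ = √(2m(V_b − E))/ℏ.
κ = √(2 × 3.23 × 4.52) = 5.404. The penetration depth is δ = 1/κ = 0.185.

δ = 0.185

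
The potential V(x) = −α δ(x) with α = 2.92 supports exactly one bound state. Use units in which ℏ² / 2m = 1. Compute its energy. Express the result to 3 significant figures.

E = -2.13

The bound state is ψ(x) = √κ e^{−κ|x|}. The derivative jump ψ'(0⁺) − ψ'(0⁻) = −(2mα/ℏ²)ψ(0) fixes κ = mα/ℏ² = 1.460.
Then E = −ℏ²κ²/(2m) = −mα²/(2ℏ²) = -2.132.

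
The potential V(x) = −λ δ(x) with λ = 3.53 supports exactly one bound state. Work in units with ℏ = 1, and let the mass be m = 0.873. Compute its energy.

E = -5.44

The bound state is ψ(x) = √κ e^{−κ|x|}. The derivative jump ψ'(0⁺) − ψ'(0⁻) = −(2mλ/ℏ²)ψ(0) fixes κ = mλ/ℏ² = 3.082.
Then E = −ℏ²κ²/(2m) = −mλ²/(2ℏ²) = -5.439.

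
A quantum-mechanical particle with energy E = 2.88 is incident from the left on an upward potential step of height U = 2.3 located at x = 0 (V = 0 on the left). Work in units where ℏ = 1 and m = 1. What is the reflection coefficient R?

The wavenumbers are k₁ = √(2mE)/ℏ = 2.400 on the left and k₂ = √(2m(E − U))/ℏ = 1.077 on the right.
Matching ψ and ψ′ at x = 0 gives r = (k₁ − k₂)/(k₁ + k₂), so R = r² = 0.1448 and T = 1 − R = 0.8552.

R = 0.145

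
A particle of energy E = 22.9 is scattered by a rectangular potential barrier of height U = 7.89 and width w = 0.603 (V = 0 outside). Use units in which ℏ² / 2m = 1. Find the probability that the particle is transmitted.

Above the barrier the interior wavenumber is k₂ = √(2m(E − U))/ℏ = 3.874, giving phase k₂w = 2.336.
Matching at both interfaces gives T⁻¹ = 1 + U² sin²(k₂w) / [4E(E − U)] = 1.024, hence T = 0.977.

T = 0.977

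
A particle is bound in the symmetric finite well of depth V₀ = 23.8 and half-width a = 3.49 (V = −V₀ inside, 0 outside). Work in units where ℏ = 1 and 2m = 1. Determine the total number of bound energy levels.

The dimensionless depth is z₀ = a√(2mV₀)/ℏ = 3.49 × √(23.80) = 17.03.
The even/odd transcendental equations gain one root per π/2 in z₀, giving N = 1 + ⌊2z₀/π⌋ = 1 + ⌊10.84⌋ = 11.

N = 11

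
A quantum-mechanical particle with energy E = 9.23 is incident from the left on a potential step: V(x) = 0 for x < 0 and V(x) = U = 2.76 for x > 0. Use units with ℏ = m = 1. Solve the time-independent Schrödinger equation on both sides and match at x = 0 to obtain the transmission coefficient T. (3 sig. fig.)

T = 0.992

On each side the TISE gives plane waves with k = √(2m(E − V))/ℏ: k₁ = √(2·1·9.23) = 4.297, k₂ = √(2·1·6.47) = 3.597.
Continuity of ψ and ψ′ at the step yields the reflection amplitude r = (k₁ − k₂)/(k₁ + k₂) = 0.08859; thus R = |r|² = 0.007848, T = 0.9922.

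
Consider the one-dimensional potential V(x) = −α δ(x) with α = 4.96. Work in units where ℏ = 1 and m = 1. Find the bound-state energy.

E = -12.3

For x ≠ 0 the bound state is ψ ∝ e^{−κ|x|}; integrating the TISE across the delta gives the cusp condition 2κ = 2mα/ℏ², so κ = 4.960.
Then E = −ℏ²κ²/(2m) = −mα²/(2ℏ²) = -12.30.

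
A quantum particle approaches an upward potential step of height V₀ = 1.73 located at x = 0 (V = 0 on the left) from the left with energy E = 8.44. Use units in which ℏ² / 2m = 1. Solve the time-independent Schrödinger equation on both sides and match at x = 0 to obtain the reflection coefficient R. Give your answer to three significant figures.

The wavenumbers are k₁ = √(2mE)/ℏ = 2.905 on the left and k₂ = √(2m(E − V₀))/ℏ = 2.590 on the right.
Matching ψ and ψ′ at x = 0 gives r = (k₁ − k₂)/(k₁ + k₂), so R = r² = 0.003281 and T = 1 − R = 0.9967.

R = 0.00328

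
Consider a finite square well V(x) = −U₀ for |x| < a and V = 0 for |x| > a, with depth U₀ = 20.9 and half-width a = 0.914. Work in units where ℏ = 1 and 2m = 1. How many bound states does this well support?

Define the well-strength parameter z₀ = (a/ℏ)√(2mU₀) = 0.914 × √(2·0.5·20.9) = 4.178.
The even/odd transcendental equations gain one root per π/2 in z₀, giving N = 1 + ⌊2z₀/π⌋ = 1 + ⌊2.660⌋ = 3.

N = 3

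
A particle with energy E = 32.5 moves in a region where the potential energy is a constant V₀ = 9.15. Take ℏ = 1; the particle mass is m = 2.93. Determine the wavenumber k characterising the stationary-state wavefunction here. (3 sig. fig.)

k = 11.7

With E > V₀ the solution is oscillatory, ψ ∝ e^{±ikx} with k = √(2m(E − V₀))/ℏ.
k = √(2 × 2.93 × 23.35) = 11.70.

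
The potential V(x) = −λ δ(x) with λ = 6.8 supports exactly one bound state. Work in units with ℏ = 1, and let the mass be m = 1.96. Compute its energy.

For x ≠ 0 the bound state is ψ ∝ e^{−κ|x|}; integrating the TISE across the delta gives the cusp condition 2κ = 2mλ/ℏ², so κ = 13.33.
Then E = −ℏ²κ²/(2m) = −mλ²/(2ℏ²) = -45.32.

E = -45.3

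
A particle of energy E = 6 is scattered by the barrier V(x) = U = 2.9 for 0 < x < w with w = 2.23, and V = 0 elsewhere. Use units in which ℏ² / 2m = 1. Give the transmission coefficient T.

E > U: inside the barrier k₂ = √(2m(E − U))/ℏ = 1.761, k₂w = 3.926.
T = [1 + U² sin²(k₂w) / (4E(E − U))]⁻¹ = 1/1.056 = 0.947.

T = 0.947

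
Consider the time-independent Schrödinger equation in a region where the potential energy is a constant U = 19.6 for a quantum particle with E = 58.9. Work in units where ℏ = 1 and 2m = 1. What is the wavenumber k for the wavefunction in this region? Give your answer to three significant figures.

With E > U the solution is oscillatory, ψ ∝ e^{±ikx} with k = √(2m(E − U))/ℏ.
k = √(2 × 0.5 × 39.3) = 6.269.

k = 6.27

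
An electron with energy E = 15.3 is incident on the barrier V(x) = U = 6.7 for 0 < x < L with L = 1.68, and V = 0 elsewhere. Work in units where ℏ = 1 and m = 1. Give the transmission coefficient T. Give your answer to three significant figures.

Above the barrier the interior wavenumber is k₂ = √(2m(E − U))/ℏ = 4.147, giving phase k₂L = 6.967.
Matching at both interfaces gives T⁻¹ = 1 + U² sin²(k₂L) / [4E(E − U)] = 1.034, hence T = 0.967.

T = 0.967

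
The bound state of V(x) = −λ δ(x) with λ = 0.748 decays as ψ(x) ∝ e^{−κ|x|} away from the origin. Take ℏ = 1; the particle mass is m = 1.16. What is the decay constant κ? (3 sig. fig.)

Integrate −(ℏ²/2m)ψ'' − λδ(x)ψ = Eψ from −ε to +ε: the ψ'' term gives ψ'(0⁺) − ψ'(0⁻) and the δ term gives −(2mλ/ℏ²)ψ(0).
With ψ ∝ e^{−κ|x|} this yields −2κ = −2mλ/ℏ², so κ = mλ/ℏ² = 0.8677.

κ = 0.868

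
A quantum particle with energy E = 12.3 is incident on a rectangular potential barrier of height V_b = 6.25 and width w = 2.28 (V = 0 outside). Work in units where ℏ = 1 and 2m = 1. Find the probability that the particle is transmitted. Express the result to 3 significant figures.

T = 0.951

Above the barrier the interior wavenumber is k₂ = √(2m(E − V_b))/ℏ = 2.460, giving phase k₂w = 5.608.
T = [1 + V_b² sin²(k₂w) / (4E(E − V_b))]⁻¹ = 1/1.051 = 0.951.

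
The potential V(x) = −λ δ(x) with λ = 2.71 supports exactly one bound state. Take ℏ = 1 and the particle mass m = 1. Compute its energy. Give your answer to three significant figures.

E = -3.67

The bound state is ψ(x) = √κ e^{−κ|x|}. The derivative jump ψ'(0⁺) − ψ'(0⁻) = −(2mλ/ℏ²)ψ(0) fixes κ = mλ/ℏ² = 2.710.
Then E = −ℏ²κ²/(2m) = −mλ²/(2ℏ²) = -3.672.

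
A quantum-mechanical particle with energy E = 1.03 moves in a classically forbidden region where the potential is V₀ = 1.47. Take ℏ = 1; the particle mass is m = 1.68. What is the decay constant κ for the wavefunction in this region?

κ = 1.22

Since E < V₀ the TISE in this region is ψ'' = κ²ψ with κ = √(2m(V₀ − E))/ℏ.
κ = √(2 × 1.68 × 0.44) = 1.216.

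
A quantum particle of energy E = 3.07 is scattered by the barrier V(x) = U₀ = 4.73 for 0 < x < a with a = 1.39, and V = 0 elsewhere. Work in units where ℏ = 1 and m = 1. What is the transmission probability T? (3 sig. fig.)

T = 0.0228

Since E < U₀ the interior solution is evanescent with decay constant κ = √(2m(U₀ − E))/ℏ = 1.822.
κa = 2.533, sinh(κa) = 6.254.
The exact tunnelling result is T⁻¹ = 1 + U₀² sinh²(κa) / [4E(U₀ − E)] = 43.93, so T = 0.0228.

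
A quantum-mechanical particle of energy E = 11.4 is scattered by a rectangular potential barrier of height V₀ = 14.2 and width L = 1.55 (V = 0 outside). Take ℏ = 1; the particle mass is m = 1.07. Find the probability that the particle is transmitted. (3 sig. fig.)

Since E < V₀ the interior solution is evanescent with decay constant κ = √(2m(V₀ − E))/ℏ = 2.448.
κL = 3.794, sinh(κL) = 22.21.
The exact tunnelling result is T⁻¹ = 1 + V₀² sinh²(κL) / [4E(V₀ − E)] = 780.0, so T = 0.00128.

T = 0.00128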